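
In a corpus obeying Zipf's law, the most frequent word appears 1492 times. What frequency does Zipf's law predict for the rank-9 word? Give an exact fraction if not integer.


Zipf's law: freq(rank) = f1 / rank
f1 = 1492, rank = 9
freq = 1492 / 9
GCD(1492, 9) = 1
Simplified: 1492/9

1492/9


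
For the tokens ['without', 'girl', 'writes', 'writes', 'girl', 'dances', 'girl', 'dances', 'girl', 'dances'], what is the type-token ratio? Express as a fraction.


Tokens: 10
Unique types: ('dances', 'girl', 'without', 'writes') = 4
TTR = 4/10
Simplify: divide both by 2 -> 2/5
TTR = 2/5

2/5


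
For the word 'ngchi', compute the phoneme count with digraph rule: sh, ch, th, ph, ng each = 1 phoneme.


Parsing 'ngchi' greedily, digraphs first:
  'ng' -> digraph (1 consonant phoneme) (phonemes so far: 1)
  'ch' -> digraph (1 consonant phoneme) (phonemes so far: 2)
  'i' -> vowel phoneme (phonemes so far: 3)
Total phonemes: 3

3


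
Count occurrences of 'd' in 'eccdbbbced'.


Scanning 'eccdbbbced' for 'd':
  Position 3: 'd' -> MATCH (count: 1)
  Position 9: 'd' -> MATCH (count: 2)
Total occurrences of 'd': 2

2


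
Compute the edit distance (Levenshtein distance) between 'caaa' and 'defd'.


Building DP table for s1='caaa' (len 4) and s2='defd' (len 4):
       d  e  f  d
    0  1  2  3  4
  c 1  1  2  3  4
  a 2  2  2  3  4
  a 3  3  3  3  4
  a 4  4  4  4  4
Edit distance = dp[4][4] = 4

4


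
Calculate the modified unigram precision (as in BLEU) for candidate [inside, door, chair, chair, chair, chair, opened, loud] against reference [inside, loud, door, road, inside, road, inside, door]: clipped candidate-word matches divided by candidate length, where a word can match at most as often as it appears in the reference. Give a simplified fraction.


Reference word counts: {'door': 2, 'inside': 3, 'loud': 1, 'road': 2}
Checking each candidate word (with clipping):
  'inside' -> in reference (ref count 3, used 1/3) -> match (matches: 1)
  'door' -> in reference (ref count 2, used 1/2) -> match (matches: 2)
  'chair' -> not in reference -> no match (matches: 2)
  'chair' -> not in reference -> no match (matches: 2)
  'chair' -> not in reference -> no match (matches: 2)
  'chair' -> not in reference -> no match (matches: 2)
  'opened' -> not in reference -> no match (matches: 2)
  'loud' -> in reference (ref count 1, used 1/1) -> match (matches: 3)
Clipped matches: 3, Candidate length: 8
Precision = 3/8

3/8


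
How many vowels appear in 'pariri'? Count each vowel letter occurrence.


Scanning each character of 'pariri':
  Position 1: 'p' -> consonant (running count: 0)
  Position 2: 'a' -> vowel (running count: 1)
  Position 3: 'r' -> consonant (running count: 1)
  Position 4: 'i' -> vowel (running count: 2)
  Position 5: 'r' -> consonant (running count: 2)
  Position 6: 'i' -> vowel (running count: 3)
Total vowels: 3

3


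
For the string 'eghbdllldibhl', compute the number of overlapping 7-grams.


String 'eghbdllldibhl' has length L = 13.
Number of overlapping n-grams = L - n + 1
Substituting: 13 - 7 + 1 = 7

7


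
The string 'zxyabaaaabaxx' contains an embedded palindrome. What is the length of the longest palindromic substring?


Scanning 'zxyabaaaabaxx' for palindromic substrings.
Substring at positions 3-10: 'abaaaaba'.
Check: reverse('abaaaaba') = 'abaaaaba' -> palindrome confirmed.
Neighbouring characters ('y' / 'x') break symmetry, so it cannot extend further.
No longer palindromic substring exists; longest length = 8

8


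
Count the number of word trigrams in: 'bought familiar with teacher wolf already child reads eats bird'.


Word trigrams from [10] words:
  Trigram 1: (bought familiar with)
  Trigram 2: (familiar with teacher)
  Trigram 3: (with teacher wolf)
  Trigram 4: (teacher wolf already)
  Trigram 5: (wolf already child)
  Trigram 6: (already child reads)
  Trigram 7: (child reads eats)
  Trigram 8: (reads eats bird)
Total word trigrams: 10 - 2 = 8

8


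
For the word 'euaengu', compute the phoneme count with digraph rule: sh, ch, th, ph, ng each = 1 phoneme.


Parsing 'euaengu' greedily, digraphs first:
  'e' -> vowel phoneme (phonemes so far: 1)
  'u' -> vowel phoneme (phonemes so far: 2)
  'a' -> vowel phoneme (phonemes so far: 3)
  'e' -> vowel phoneme (phonemes so far: 4)
  'ng' -> digraph (1 consonant phoneme) (phonemes so far: 5)
  'u' -> vowel phoneme (phonemes so far: 6)
Total phonemes: 6

6


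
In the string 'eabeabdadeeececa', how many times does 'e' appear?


Scanning 'eabeabdadeeececa' for 'e':
  Position 0: 'e' -> MATCH (count: 1)
  Position 3: 'e' -> MATCH (count: 2)
  Position 9: 'e' -> MATCH (count: 3)
  Position 10: 'e' -> MATCH (count: 4)
  Position 11: 'e' -> MATCH (count: 5)
  Position 13: 'e' -> MATCH (count: 6)
Total occurrences of 'e': 6

6


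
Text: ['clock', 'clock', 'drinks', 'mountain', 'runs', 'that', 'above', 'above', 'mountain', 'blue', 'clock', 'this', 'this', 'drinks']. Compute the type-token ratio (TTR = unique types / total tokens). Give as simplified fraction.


Tokens: 14
Unique types: ('above', 'blue', 'clock', 'drinks', 'mountain', 'runs', 'that', 'this') = 8
TTR = 8/14
Simplify: divide both by 2 -> 4/7
TTR = 4/7

4/7


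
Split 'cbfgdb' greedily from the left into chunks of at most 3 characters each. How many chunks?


'cbfgdb' has 6 characters.
Chunking with max size 3:
  Chunk 1: 'cbf' (positions 0-2)
  Chunk 2: 'gdb' (positions 3-5)
Total chunks: ceil(6 / 3) = 2

2


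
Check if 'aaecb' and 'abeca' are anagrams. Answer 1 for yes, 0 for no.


Sort characters of 'aaecb': 'aabce'
Sort characters of 'abeca': 'aabce'
Sorted forms match -> they ARE anagrams
Result: 1

1


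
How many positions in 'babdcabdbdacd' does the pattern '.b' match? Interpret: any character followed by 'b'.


Pattern: .b means any character followed by 'b'.
Scanning 'babdcabdbdacd' position-by-position:
  Pos 0: window 'ba' -> no
  Pos 1: window 'ab' -> MATCH
  Pos 2: window 'bd' -> no
  Pos 3: window 'dc' -> no
  Pos 4: window 'ca' -> no
  Pos 5: window 'ab' -> MATCH
  Pos 6: window 'bd' -> no
  Pos 7: window 'db' -> MATCH
  Pos 8: window 'bd' -> no
  Pos 9: window 'da' -> no
  Pos 10: window 'ac' -> no
  Pos 11: window 'cd' -> no
  Pos 12: window 'd' -> no
Total matches: 3

3


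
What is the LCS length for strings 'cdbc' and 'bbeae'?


DP table for LCS of 'cdbc' and 'bbeae':
       b  b  e  a  e
    0  0  0  0  0  0
  c 0  0  0  0  0  0
  d 0  0  0  0  0  0
  b 0  1  1  1  1  1
  c 0  1  1  1  1  1
LCS: 'b'
LCS length = 1

1


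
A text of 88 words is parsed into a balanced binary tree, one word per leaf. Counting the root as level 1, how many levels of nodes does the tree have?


In a balanced binary tree with n leaves the deepest leaf is ceil(log2(n)) edges below the root,
so counting node levels inclusive of root and leaves gives ceil(log2(n)) + 1 levels.
log2(88) = 6.4594
ceil(6.4594) = 7
levels = 7 + 1 = 8

8


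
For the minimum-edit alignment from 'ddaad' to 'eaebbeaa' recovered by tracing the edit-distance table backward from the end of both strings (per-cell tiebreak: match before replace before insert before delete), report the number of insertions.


Edit distance = 7. Backtracking from cell (5, 8) with preference match > replace > insert > delete,
then listing the resulting alignment 'ddaad' -> 'eaebbeaa' left to right:
  Step 1: insert 'e' [insertion #1]
  Step 2: insert 'a' [insertion #2]
  Step 3: insert 'e' [insertion #3]
  Step 4: replace d->b
  Step 5: replace d->b
  Step 6: replace a->e
  Step 7: keep 'a'
  Step 8: replace d->a
Total insertions: 3

3


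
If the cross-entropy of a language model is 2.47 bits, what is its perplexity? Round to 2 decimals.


Perplexity formula: PP = 2^H
H = 2.47
PP = 2^2.47
Decompose: 2^2.47 = 2^2 * 2^0.47
2^2 = 4, 2^0.47 ~ 1.3851095
PP ~ 4 * 1.3851095 = 5.5404380
Rounded to 2 decimals: 5.54

5.54


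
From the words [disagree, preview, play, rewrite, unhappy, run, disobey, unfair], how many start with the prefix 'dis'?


Checking each word for prefix 'dis':
  'disagree' -> YES, starts with 'dis' (count: 1)
  'preview' -> no (count: 1)
  'play' -> no (count: 1)
  'rewrite' -> no (count: 1)
  'unhappy' -> no (count: 1)
  'run' -> no (count: 1)
  'disobey' -> YES, starts with 'dis' (count: 2)
  'unfair' -> no (count: 2)
Total with prefix 'dis': 2

2


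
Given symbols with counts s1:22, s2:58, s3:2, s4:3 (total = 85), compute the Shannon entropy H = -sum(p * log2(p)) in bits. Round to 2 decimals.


Computing entropy H = -sum(p_i * log2(p_i)):
  s1: p = 22/85 = 0.2588, -p*log2(p) = 0.5047
  s2: p = 58/85 = 0.6824, -p*log2(p) = 0.3763
  s3: p = 2/85 = 0.0235, -p*log2(p) = 0.1273
  s4: p = 3/85 = 0.0353, -p*log2(p) = 0.1703
H = sum of terms = 1.1786
Rounded to 2 decimals: 1.18

1.18


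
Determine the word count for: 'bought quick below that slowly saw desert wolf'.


Counting words by splitting on spaces:
  Word 1: 'bought'
  Word 2: 'quick'
  Word 3: 'below'
  Word 4: 'that'
  Word 5: 'slowly'
  Word 6: 'saw'
  Word 7: 'desert'
  Word 8: 'wolf'
Total words: 8

8


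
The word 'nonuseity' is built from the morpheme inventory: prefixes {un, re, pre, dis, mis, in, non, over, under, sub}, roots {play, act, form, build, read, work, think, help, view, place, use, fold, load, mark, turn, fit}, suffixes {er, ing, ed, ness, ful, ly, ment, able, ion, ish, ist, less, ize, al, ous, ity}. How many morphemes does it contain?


Segmenting 'nonuseity' against the inventory:
  'non' -> prefix (morpheme 1)
  'use' -> root (morpheme 2)
  'ity' -> suffix (morpheme 3)
Total morphemes: 3

3


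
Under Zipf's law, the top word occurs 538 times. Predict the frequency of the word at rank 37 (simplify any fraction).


Zipf's law: freq(rank) = f1 / rank
f1 = 538, rank = 37
freq = 538 / 37
GCD(538, 37) = 1
Simplified: 538/37

538/37


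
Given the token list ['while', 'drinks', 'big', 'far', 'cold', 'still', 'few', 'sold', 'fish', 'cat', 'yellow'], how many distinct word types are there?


Listing all tokens and tracking unique types:
  Token 1: 'while' -> NEW (unique so far: 1)
  Token 2: 'drinks' -> NEW (unique so far: 2)
  Token 3: 'big' -> NEW (unique so far: 3)
  Token 4: 'far' -> NEW (unique so far: 4)
  Token 5: 'cold' -> NEW (unique so far: 5)
  Token 6: 'still' -> NEW (unique so far: 6)
  Token 7: 'few' -> NEW (unique so far: 7)
  Token 8: 'sold' -> NEW (unique so far: 8)
  Token 9: 'fish' -> NEW (unique so far: 9)
  Token 10: 'cat' -> NEW (unique so far: 10)
  Token 11: 'yellow' -> NEW (unique so far: 11)
Unique types: ('big', 'cat', 'cold', 'drinks', 'far', 'few', 'fish', 'sold', 'still', 'while', 'yellow')
Vocabulary size: 11

11


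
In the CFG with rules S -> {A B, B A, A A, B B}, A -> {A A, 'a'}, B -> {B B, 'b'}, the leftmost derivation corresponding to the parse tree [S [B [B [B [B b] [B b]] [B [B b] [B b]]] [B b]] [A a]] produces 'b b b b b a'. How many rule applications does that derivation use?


Every bracketed nonterminal node [X ...] in the tree is produced by exactly one rule application.
Reading the tree off as a leftmost derivation:
  Step 1: S  =>  B A   (applied S -> B A)
  Step 2: B A  =>  B B A   (applied B -> B B)
  Step 3: B B A  =>  B B B A   (applied B -> B B)
  Step 4: B B B A  =>  B B B B A   (applied B -> B B)
  Step 5: B B B B A  =>  b B B B A   (applied B -> b)
  Step 6: b B B B A  =>  b b B B A   (applied B -> b)
  Step 7: b b B B A  =>  b b B B B A   (applied B -> B B)
  Step 8: b b B B B A  =>  b b b B B A   (applied B -> b)
  Step 9: b b b B B A  =>  b b b b B A   (applied B -> b)
  Step 10: b b b b B A  =>  b b b b b A   (applied B -> b)
  Step 11: b b b b b A  =>  b b b b b a   (applied A -> a)
Final yield: b b b b b a
Total rewrite steps: 11

11


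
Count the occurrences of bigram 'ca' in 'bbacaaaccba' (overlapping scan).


Scanning 'bbacaaaccba' for bigram 'ca':
  Position 0: 'bb' -> no
  Position 1: 'ba' -> no
  Position 2: 'ac' -> no
  Position 3: 'ca' -> MATCH
  Position 4: 'aa' -> no
  Position 5: 'aa' -> no
  Position 6: 'ac' -> no
  Position 7: 'cc' -> no
  Position 8: 'cb' -> no
  Position 9: 'ba' -> no
Total matches: 1

1


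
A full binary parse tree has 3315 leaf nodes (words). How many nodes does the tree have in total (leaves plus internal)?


Leaf nodes (terminals): 3315
Internal nodes = n - 1 = 3315 - 1 = 3314
Total = leaves + internal = 3315 + 3314 = 6629

6629


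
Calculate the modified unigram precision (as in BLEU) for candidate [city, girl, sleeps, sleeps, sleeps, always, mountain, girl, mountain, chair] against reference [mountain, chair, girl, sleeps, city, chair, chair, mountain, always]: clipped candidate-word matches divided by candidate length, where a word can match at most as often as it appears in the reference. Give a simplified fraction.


Reference word counts: {'always': 1, 'chair': 3, 'city': 1, 'girl': 1, 'mountain': 2, 'sleeps': 1}
Checking each candidate word (with clipping):
  'city' -> in reference (ref count 1, used 1/1) -> match (matches: 1)
  'girl' -> in reference (ref count 1, used 1/1) -> match (matches: 2)
  'sleeps' -> in reference (ref count 1, used 1/1) -> match (matches: 3)
  'sleeps' -> ref count 1 already used up (1/1) -> clipped, no match (matches: 3)
  'sleeps' -> ref count 1 already used up (1/1) -> clipped, no match (matches: 3)
  'always' -> in reference (ref count 1, used 1/1) -> match (matches: 4)
  'mountain' -> in reference (ref count 2, used 1/2) -> match (matches: 5)
  'girl' -> ref count 1 already used up (1/1) -> clipped, no match (matches: 5)
  'mountain' -> in reference (ref count 2, used 2/2) -> match (matches: 6)
  'chair' -> in reference (ref count 3, used 1/3) -> match (matches: 7)
Clipped matches: 7, Candidate length: 10
Precision = 7/10

7/10


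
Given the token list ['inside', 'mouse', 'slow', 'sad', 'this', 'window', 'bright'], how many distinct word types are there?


Listing all tokens and tracking unique types:
  Token 1: 'inside' -> NEW (unique so far: 1)
  Token 2: 'mouse' -> NEW (unique so far: 2)
  Token 3: 'slow' -> NEW (unique so far: 3)
  Token 4: 'sad' -> NEW (unique so far: 4)
  Token 5: 'this' -> NEW (unique so far: 5)
  Token 6: 'window' -> NEW (unique so far: 6)
  Token 7: 'bright' -> NEW (unique so far: 7)
Unique types: ('bright', 'inside', 'mouse', 'sad', 'slow', 'this', 'window')
Vocabulary size: 7

7


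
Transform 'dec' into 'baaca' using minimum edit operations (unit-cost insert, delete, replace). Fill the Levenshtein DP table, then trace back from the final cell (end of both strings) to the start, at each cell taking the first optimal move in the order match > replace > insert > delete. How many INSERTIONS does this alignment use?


Edit distance = 4. Backtracking from cell (3, 5) with preference match > replace > insert > delete,
then listing the resulting alignment 'dec' -> 'baaca' left to right:
  Step 1: insert 'b' [insertion #1]
  Step 2: replace d->a
  Step 3: replace e->a
  Step 4: keep 'c'
  Step 5: insert 'a' [insertion #2]
Total insertions: 2

2


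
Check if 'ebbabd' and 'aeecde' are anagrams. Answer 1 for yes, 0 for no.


Sort characters of 'ebbabd': 'abbbde'
Sort characters of 'aeecde': 'acdeee'
Sorted forms differ -> they are NOT anagrams
Result: 0

0


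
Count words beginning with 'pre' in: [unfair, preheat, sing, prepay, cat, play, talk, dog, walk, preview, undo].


Checking each word for prefix 'pre':
  'unfair' -> no (count: 0)
  'preheat' -> YES, starts with 'pre' (count: 1)
  'sing' -> no (count: 1)
  'prepay' -> YES, starts with 'pre' (count: 2)
  'cat' -> no (count: 2)
  'play' -> no (count: 2)
  'talk' -> no (count: 2)
  'dog' -> no (count: 2)
  'walk' -> no (count: 2)
  'preview' -> YES, starts with 'pre' (count: 3)
  'undo' -> no (count: 3)
Total with prefix 'pre': 3

3


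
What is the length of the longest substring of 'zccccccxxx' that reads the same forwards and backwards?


Scanning 'zccccccxxx' for palindromic substrings.
Substring at positions 1-6: 'cccccc'.
Check: reverse('cccccc') = 'cccccc' -> palindrome confirmed.
Neighbouring characters ('z' / 'x') break symmetry, so it cannot extend further.
No longer palindromic substring exists; longest length = 6

6


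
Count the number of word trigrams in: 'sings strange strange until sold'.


Word trigrams from [5] words:
  Trigram 1: (sings strange strange)
  Trigram 2: (strange strange until)
  Trigram 3: (strange until sold)
Total word trigrams: 5 - 2 = 3

3


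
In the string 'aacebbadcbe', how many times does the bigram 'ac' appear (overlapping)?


Scanning 'aacebbadcbe' for bigram 'ac':
  Position 0: 'aa' -> no
  Position 1: 'ac' -> MATCH
  Position 2: 'ce' -> no
  Position 3: 'eb' -> no
  Position 4: 'bb' -> no
  Position 5: 'ba' -> no
  Position 6: 'ad' -> no
  Position 7: 'dc' -> no
  Position 8: 'cb' -> no
  Position 9: 'be' -> no
Total matches: 1

1


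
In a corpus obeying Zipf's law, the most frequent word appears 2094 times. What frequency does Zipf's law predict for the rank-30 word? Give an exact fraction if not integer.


Zipf's law: freq(rank) = f1 / rank
f1 = 2094, rank = 30
freq = 2094 / 30
GCD(2094, 30) = 6
Simplified: 349/5

349/5


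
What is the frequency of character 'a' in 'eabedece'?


Scanning 'eabedece' for 'a':
  Position 1: 'a' -> MATCH (count: 1)
Total occurrences of 'a': 1

1


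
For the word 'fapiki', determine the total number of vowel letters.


Scanning each character of 'fapiki':
  Position 1: 'f' -> consonant (running count: 0)
  Position 2: 'a' -> vowel (running count: 1)
  Position 3: 'p' -> consonant (running count: 1)
  Position 4: 'i' -> vowel (running count: 2)
  Position 5: 'k' -> consonant (running count: 2)
  Position 6: 'i' -> vowel (running count: 3)
Total vowels: 3

3


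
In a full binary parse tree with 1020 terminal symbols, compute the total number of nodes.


Leaf nodes (terminals): 1020
Internal nodes = n - 1 = 1020 - 1 = 1019
Total = leaves + internal = 1020 + 1019 = 2039

2039


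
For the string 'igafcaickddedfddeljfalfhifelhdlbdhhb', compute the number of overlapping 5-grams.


String 'igafcaickddedfddeljfalfhifelhdlbdhhb' has length L = 36.
Number of overlapping n-grams = L - n + 1
Substituting: 36 - 5 + 1 = 32

32


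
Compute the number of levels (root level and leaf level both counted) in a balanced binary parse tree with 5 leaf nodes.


In a balanced binary tree with n leaves the deepest leaf is ceil(log2(n)) edges below the root,
so counting node levels inclusive of root and leaves gives ceil(log2(n)) + 1 levels.
log2(5) = 2.3219
ceil(2.3219) = 3
levels = 3 + 1 = 4

4


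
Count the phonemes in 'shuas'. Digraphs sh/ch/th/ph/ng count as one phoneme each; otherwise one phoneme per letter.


Parsing 'shuas' greedily, digraphs first:
  'sh' -> digraph (1 consonant phoneme) (phonemes so far: 1)
  'u' -> vowel phoneme (phonemes so far: 2)
  'a' -> vowel phoneme (phonemes so far: 3)
  's' -> consonant phoneme (phonemes so far: 4)
Total phonemes: 4

4


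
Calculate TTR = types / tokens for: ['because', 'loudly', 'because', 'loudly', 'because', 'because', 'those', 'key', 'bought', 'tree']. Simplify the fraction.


Tokens: 10
Unique types: ('because', 'bought', 'key', 'loudly', 'those', 'tree') = 6
TTR = 6/10
Simplify: divide both by 2 -> 3/5
TTR = 3/5

3/5


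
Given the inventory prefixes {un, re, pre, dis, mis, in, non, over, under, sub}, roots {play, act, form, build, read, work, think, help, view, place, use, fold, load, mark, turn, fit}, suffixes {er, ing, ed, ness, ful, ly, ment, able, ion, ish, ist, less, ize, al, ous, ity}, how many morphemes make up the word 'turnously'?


Segmenting 'turnously' against the inventory:
  'turn' -> root (morpheme 1)
  'ous' -> suffix (morpheme 2)
  'ly' -> suffix (morpheme 3)
Total morphemes: 3

3


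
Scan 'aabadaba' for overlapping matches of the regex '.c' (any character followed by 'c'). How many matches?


Pattern: .c means any character followed by 'c'.
Scanning 'aabadaba' position-by-position:
  Pos 0: window 'aa' -> no
  Pos 1: window 'ab' -> no
  Pos 2: window 'ba' -> no
  Pos 3: window 'ad' -> no
  Pos 4: window 'da' -> no
  Pos 5: window 'ab' -> no
  Pos 6: window 'ba' -> no
  Pos 7: window 'a' -> no
Total matches: 0

0


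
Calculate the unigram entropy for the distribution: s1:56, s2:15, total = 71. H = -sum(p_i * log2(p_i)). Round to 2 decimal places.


Computing entropy H = -sum(p_i * log2(p_i)):
  s1: p = 56/71 = 0.7887, -p*log2(p) = 0.2701
  s2: p = 15/71 = 0.2113, -p*log2(p) = 0.4738
H = sum of terms = 0.7439
Rounded to 2 decimals: 0.74

0.74


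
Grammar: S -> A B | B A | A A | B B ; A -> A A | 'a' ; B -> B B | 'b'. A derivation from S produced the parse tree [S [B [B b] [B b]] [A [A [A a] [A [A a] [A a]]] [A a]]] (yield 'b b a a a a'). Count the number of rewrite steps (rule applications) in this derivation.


Every bracketed nonterminal node [X ...] in the tree is produced by exactly one rule application.
Reading the tree off as a leftmost derivation:
  Step 1: S  =>  B A   (applied S -> B A)
  Step 2: B A  =>  B B A   (applied B -> B B)
  Step 3: B B A  =>  b B A   (applied B -> b)
  Step 4: b B A  =>  b b A   (applied B -> b)
  Step 5: b b A  =>  b b A A   (applied A -> A A)
  Step 6: b b A A  =>  b b A A A   (applied A -> A A)
  Step 7: b b A A A  =>  b b a A A   (applied A -> a)
  Step 8: b b a A A  =>  b b a A A A   (applied A -> A A)
  Step 9: b b a A A A  =>  b b a a A A   (applied A -> a)
  Step 10: b b a a A A  =>  b b a a a A   (applied A -> a)
  Step 11: b b a a a A  =>  b b a a a a   (applied A -> a)
Final yield: b b a a a a
Total rewrite steps: 11

11


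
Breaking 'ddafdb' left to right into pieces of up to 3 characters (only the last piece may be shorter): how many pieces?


'ddafdb' has 6 characters.
Chunking with max size 3:
  Chunk 1: 'dda' (positions 0-2)
  Chunk 2: 'fdb' (positions 3-5)
Total chunks: ceil(6 / 3) = 2

2


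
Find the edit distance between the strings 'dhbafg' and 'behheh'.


Building DP table for s1='dhbafg' (len 6) and s2='behheh' (len 6):
       b  e  h  h  e  h
    0  1  2  3  4  5  6
  d 1  1  2  3  4  5  6
  h 2  2  2  2  3  4  5
  b 3  2  3  3  3  4  5
  a 4  3  3  4  4  4  5
  f 5  4  4  4  5  5  5
  g 6  5  5  5  5  6  6
Edit distance = dp[6][6] = 6

6


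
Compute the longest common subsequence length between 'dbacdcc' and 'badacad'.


DP table for LCS of 'dbacdcc' and 'badacad':
       b  a  d  a  c  a  d
    0  0  0  0  0  0  0  0
  d 0  0  0  1  1  1  1  1
  b 0  1  1  1  1  1  1  1
  a 0  1  2  2  2  2  2  2
  c 0  1  2  2  2  3  3  3
  d 0  1  2  3  3  3  3  4
  c 0  1  2  3  3  4  4  4
  c 0  1  2  3  3  4  4  4
LCS: 'dacd'
LCS length = 4

4


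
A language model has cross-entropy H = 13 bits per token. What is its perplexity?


Perplexity formula: PP = 2^H
H = 13
PP = 2^13
PP = 2^13 = 8192

8192


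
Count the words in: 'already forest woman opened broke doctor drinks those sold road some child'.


Counting words by splitting on spaces:
  Word 1: 'already'
  Word 2: 'forest'
  Word 3: 'woman'
  Word 4: 'opened'
  Word 5: 'broke'
  Word 6: 'doctor'
  Word 7: 'drinks'
  Word 8: 'those'
  Word 9: 'sold'
  Word 10: 'road'
  Word 11: 'some'
  Word 12: 'child'
Total words: 12

12


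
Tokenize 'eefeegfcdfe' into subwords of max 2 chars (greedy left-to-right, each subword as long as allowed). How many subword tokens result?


'eefeegfcdfe' has 11 characters.
Chunking with max size 2:
  Chunk 1: 'ee' (positions 0-1)
  Chunk 2: 'fe' (positions 2-3)
  Chunk 3: 'eg' (positions 4-5)
  Chunk 4: 'fc' (positions 6-7)
  Chunk 5: 'df' (positions 8-9)
  Chunk 6: 'e' (positions 10-10)
Total chunks: ceil(11 / 2) = 6

6


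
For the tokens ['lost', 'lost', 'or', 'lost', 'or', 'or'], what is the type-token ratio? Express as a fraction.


Tokens: 6
Unique types: ('lost', 'or') = 2
TTR = 2/6
Simplify: divide both by 2 -> 1/3
TTR = 1/3

1/3


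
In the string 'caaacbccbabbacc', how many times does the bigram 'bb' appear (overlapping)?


Scanning 'caaacbccbabbacc' for bigram 'bb':
  Position 0: 'ca' -> no
  Position 1: 'aa' -> no
  Position 2: 'aa' -> no
  Position 3: 'ac' -> no
  Position 4: 'cb' -> no
  Position 5: 'bc' -> no
  Position 6: 'cc' -> no
  Position 7: 'cb' -> no
  Position 8: 'ba' -> no
  Position 9: 'ab' -> no
  Position 10: 'bb' -> MATCH
  Position 11: 'ba' -> no
  Position 12: 'ac' -> no
  Position 13: 'cc' -> no
Total matches: 1

1


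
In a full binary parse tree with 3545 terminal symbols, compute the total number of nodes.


Leaf nodes (terminals): 3545
Internal nodes = n - 1 = 3545 - 1 = 3544
Total = leaves + internal = 3545 + 3544 = 7089

7089


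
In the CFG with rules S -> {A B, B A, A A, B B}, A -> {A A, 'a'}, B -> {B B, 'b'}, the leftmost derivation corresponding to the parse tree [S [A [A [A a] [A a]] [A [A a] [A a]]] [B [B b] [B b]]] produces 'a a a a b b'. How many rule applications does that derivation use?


Every bracketed nonterminal node [X ...] in the tree is produced by exactly one rule application.
Reading the tree off as a leftmost derivation:
  Step 1: S  =>  A B   (applied S -> A B)
  Step 2: A B  =>  A A B   (applied A -> A A)
  Step 3: A A B  =>  A A A B   (applied A -> A A)
  Step 4: A A A B  =>  a A A B   (applied A -> a)
  Step 5: a A A B  =>  a a A B   (applied A -> a)
  Step 6: a a A B  =>  a a A A B   (applied A -> A A)
  Step 7: a a A A B  =>  a a a A B   (applied A -> a)
  Step 8: a a a A B  =>  a a a a B   (applied A -> a)
  Step 9: a a a a B  =>  a a a a B B   (applied B -> B B)
  Step 10: a a a a B B  =>  a a a a b B   (applied B -> b)
  Step 11: a a a a b B  =>  a a a a b b   (applied B -> b)
Final yield: a a a a b b
Total rewrite steps: 11

11


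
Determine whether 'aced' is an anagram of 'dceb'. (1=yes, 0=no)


Sort characters of 'aced': 'acde'
Sort characters of 'dceb': 'bcde'
Sorted forms differ -> they are NOT anagrams
Result: 0

0


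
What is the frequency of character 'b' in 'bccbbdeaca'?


Scanning 'bccbbdeaca' for 'b':
  Position 0: 'b' -> MATCH (count: 1)
  Position 3: 'b' -> MATCH (count: 2)
  Position 4: 'b' -> MATCH (count: 3)
Total occurrences of 'b': 3

3


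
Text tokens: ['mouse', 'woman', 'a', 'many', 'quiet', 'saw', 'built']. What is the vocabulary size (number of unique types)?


Listing all tokens and tracking unique types:
  Token 1: 'mouse' -> NEW (unique so far: 1)
  Token 2: 'woman' -> NEW (unique so far: 2)
  Token 3: 'a' -> NEW (unique so far: 3)
  Token 4: 'many' -> NEW (unique so far: 4)
  Token 5: 'quiet' -> NEW (unique so far: 5)
  Token 6: 'saw' -> NEW (unique so far: 6)
  Token 7: 'built' -> NEW (unique so far: 7)
Unique types: ('a', 'built', 'many', 'mouse', 'quiet', 'saw', 'woman')
Vocabulary size: 7

7


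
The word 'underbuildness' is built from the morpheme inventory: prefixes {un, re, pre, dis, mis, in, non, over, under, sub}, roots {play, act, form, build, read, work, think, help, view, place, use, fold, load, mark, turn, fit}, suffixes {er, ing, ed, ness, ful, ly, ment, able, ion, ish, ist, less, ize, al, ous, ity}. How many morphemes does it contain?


Segmenting 'underbuildness' against the inventory:
  'under' -> prefix (morpheme 1)
  'build' -> root (morpheme 2)
  'ness' -> suffix (morpheme 3)
Total morphemes: 3

3


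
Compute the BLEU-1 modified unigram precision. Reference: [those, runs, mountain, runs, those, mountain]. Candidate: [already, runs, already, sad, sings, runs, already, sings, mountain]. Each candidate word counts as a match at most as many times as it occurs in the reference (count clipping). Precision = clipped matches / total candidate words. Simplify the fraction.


Reference word counts: {'mountain': 2, 'runs': 2, 'those': 2}
Checking each candidate word (with clipping):
  'already' -> not in reference -> no match (matches: 0)
  'runs' -> in reference (ref count 2, used 1/2) -> match (matches: 1)
  'already' -> not in reference -> no match (matches: 1)
  'sad' -> not in reference -> no match (matches: 1)
  'sings' -> not in reference -> no match (matches: 1)
  'runs' -> in reference (ref count 2, used 2/2) -> match (matches: 2)
  'already' -> not in reference -> no match (matches: 2)
  'sings' -> not in reference -> no match (matches: 2)
  'mountain' -> in reference (ref count 2, used 1/2) -> match (matches: 3)
Clipped matches: 3, Candidate length: 9
Precision = 3/9 = 1/3

1/3


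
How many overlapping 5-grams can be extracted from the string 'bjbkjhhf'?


String 'bjbkjhhf' has length L = 8.
Number of overlapping n-grams = L - n + 1
Substituting: 8 - 5 + 1 = 4

4


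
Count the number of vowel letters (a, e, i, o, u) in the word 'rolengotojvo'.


Scanning each character of 'rolengotojvo':
  Position 1: 'r' -> consonant (running count: 0)
  Position 2: 'o' -> vowel (running count: 1)
  Position 3: 'l' -> consonant (running count: 1)
  Position 4: 'e' -> vowel (running count: 2)
  Position 5: 'n' -> consonant (running count: 2)
  Position 6: 'g' -> consonant (running count: 2)
  Position 7: 'o' -> vowel (running count: 3)
  Position 8: 't' -> consonant (running count: 3)
  Position 9: 'o' -> vowel (running count: 4)
  Position 10: 'j' -> consonant (running count: 4)
  Position 11: 'v' -> consonant (running count: 4)
  Position 12: 'o' -> vowel (running count: 5)
Total vowels: 5

5


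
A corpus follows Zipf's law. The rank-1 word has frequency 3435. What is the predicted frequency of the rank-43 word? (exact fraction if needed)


Zipf's law: freq(rank) = f1 / rank
f1 = 3435, rank = 43
freq = 3435 / 43
GCD(3435, 43) = 1
Simplified: 3435/43

3435/43


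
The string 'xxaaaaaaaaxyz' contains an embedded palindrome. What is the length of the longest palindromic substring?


Scanning 'xxaaaaaaaaxyz' for palindromic substrings.
Substring at positions 1-10: 'xaaaaaaaax'.
Check: reverse('xaaaaaaaax') = 'xaaaaaaaax' -> palindrome confirmed.
Neighbouring characters ('x' / 'y') break symmetry, so it cannot extend further.
No longer palindromic substring exists; longest length = 10

10


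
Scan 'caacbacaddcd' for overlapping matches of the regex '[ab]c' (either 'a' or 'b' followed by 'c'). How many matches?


Pattern: [ab]c means either 'a' or 'b' followed by 'c'.
Scanning 'caacbacaddcd' position-by-position:
  Pos 0: window 'ca' -> no
  Pos 1: window 'aa' -> no
  Pos 2: window 'ac' -> MATCH
  Pos 3: window 'cb' -> no
  Pos 4: window 'ba' -> no
  Pos 5: window 'ac' -> MATCH
  Pos 6: window 'ca' -> no
  Pos 7: window 'ad' -> no
  Pos 8: window 'dd' -> no
  Pos 9: window 'dc' -> no
  Pos 10: window 'cd' -> no
  Pos 11: window 'd' -> no
Total matches: 2

2


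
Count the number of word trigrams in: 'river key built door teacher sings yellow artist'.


Word trigrams from [8] words:
  Trigram 1: (river key built)
  Trigram 2: (key built door)
  Trigram 3: (built door teacher)
  Trigram 4: (door teacher sings)
  Trigram 5: (teacher sings yellow)
  Trigram 6: (sings yellow artist)
Total word trigrams: 8 - 2 = 6

6


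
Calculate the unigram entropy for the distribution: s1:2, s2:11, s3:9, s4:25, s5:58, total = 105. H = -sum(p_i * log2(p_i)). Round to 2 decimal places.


Computing entropy H = -sum(p_i * log2(p_i)):
  s1: p = 2/105 = 0.0190, -p*log2(p) = 0.1088
  s2: p = 11/105 = 0.1048, -p*log2(p) = 0.3410
  s3: p = 9/105 = 0.0857, -p*log2(p) = 0.3038
  s4: p = 25/105 = 0.2381, -p*log2(p) = 0.4929
  s5: p = 58/105 = 0.5524, -p*log2(p) = 0.4730
H = sum of terms = 1.7195
Rounded to 2 decimals: 1.72

1.72


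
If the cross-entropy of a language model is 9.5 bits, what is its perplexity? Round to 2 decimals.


Perplexity formula: PP = 2^H
H = 9.5
PP = 2^9.5
Decompose: 2^9.5 = 2^9 * 2^0.5 = 2^9 * sqrt(2)
2^9 = 512, sqrt(2) ~ 1.4142136
PP ~ 512 * 1.4142136 = 724.0773632
Rounded to 2 decimals: 724.08

724.08


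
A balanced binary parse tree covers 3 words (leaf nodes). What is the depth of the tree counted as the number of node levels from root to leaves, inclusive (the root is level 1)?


In a balanced binary tree with n leaves the deepest leaf is ceil(log2(n)) edges below the root,
so counting node levels inclusive of root and leaves gives ceil(log2(n)) + 1 levels.
log2(3) = 1.5850
ceil(1.5850) = 2
levels = 2 + 1 = 3

3


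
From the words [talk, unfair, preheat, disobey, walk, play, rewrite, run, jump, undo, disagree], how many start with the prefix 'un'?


Checking each word for prefix 'un':
  'talk' -> no (count: 0)
  'unfair' -> YES, starts with 'un' (count: 1)
  'preheat' -> no (count: 1)
  'disobey' -> no (count: 1)
  'walk' -> no (count: 1)
  'play' -> no (count: 1)
  'rewrite' -> no (count: 1)
  'run' -> no (count: 1)
  'jump' -> no (count: 1)
  'undo' -> YES, starts with 'un' (count: 2)
  'disagree' -> no (count: 2)
Total with prefix 'un': 2

2


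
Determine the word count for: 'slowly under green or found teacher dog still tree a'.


Counting words by splitting on spaces:
  Word 1: 'slowly'
  Word 2: 'under'
  Word 3: 'green'
  Word 4: 'or'
  Word 5: 'found'
  Word 6: 'teacher'
  Word 7: 'dog'
  Word 8: 'still'
  Word 9: 'tree'
  Word 10: 'a'
Total words: 10

10


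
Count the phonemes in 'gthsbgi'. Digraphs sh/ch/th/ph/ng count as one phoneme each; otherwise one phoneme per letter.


Parsing 'gthsbgi' greedily, digraphs first:
  'g' -> consonant phoneme (phonemes so far: 1)
  'th' -> digraph (1 consonant phoneme) (phonemes so far: 2)
  's' -> consonant phoneme (phonemes so far: 3)
  'b' -> consonant phoneme (phonemes so far: 4)
  'g' -> consonant phoneme (phonemes so far: 5)
  'i' -> vowel phoneme (phonemes so far: 6)
Total phonemes: 6

6


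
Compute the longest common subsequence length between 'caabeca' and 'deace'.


DP table for LCS of 'caabeca' and 'deace':
       d  e  a  c  e
    0  0  0  0  0  0
  c 0  0  0  0  1  1
  a 0  0  0  1  1  1
  a 0  0  0  1  1  1
  b 0  0  0  1  1  1
  e 0  0  1  1  1  2
  c 0  0  1  1  2  2
  a 0  0  1  2  2  2
LCS: 'ce'
LCS length = 2

2


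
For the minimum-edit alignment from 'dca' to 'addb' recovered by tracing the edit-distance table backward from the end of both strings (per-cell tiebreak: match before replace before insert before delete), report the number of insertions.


Edit distance = 3. Backtracking from cell (3, 4) with preference match > replace > insert > delete,
then listing the resulting alignment 'dca' -> 'addb' left to right:
  Step 1: insert 'a' [insertion #1]
  Step 2: keep 'd'
  Step 3: replace c->d
  Step 4: replace a->b
Total insertions: 1

1


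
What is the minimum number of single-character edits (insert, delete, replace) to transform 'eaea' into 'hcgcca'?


Building DP table for s1='eaea' (len 4) and s2='hcgcca' (len 6):
       h  c  g  c  c  a
    0  1  2  3  4  5  6
  e 1  1  2  3  4  5  6
  a 2  2  2  3  4  5  5
  e 3  3  3  3  4  5  6
  a 4  4  4  4  4  5  5
Edit distance = dp[4][6] = 5

5


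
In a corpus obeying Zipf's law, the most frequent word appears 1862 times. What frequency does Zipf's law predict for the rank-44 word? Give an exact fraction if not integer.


Zipf's law: freq(rank) = f1 / rank
f1 = 1862, rank = 44
freq = 1862 / 44
GCD(1862, 44) = 2
Simplified: 931/22

931/22


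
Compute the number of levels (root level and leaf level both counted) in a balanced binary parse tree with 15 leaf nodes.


In a balanced binary tree with n leaves the deepest leaf is ceil(log2(n)) edges below the root,
so counting node levels inclusive of root and leaves gives ceil(log2(n)) + 1 levels.
log2(15) = 3.9069
ceil(3.9069) = 4
levels = 4 + 1 = 5

5


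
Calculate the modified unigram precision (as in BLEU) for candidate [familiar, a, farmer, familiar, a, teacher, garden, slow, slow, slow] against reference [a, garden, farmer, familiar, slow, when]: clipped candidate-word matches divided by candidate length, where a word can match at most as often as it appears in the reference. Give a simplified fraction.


Reference word counts: {'a': 1, 'familiar': 1, 'farmer': 1, 'garden': 1, 'slow': 1, 'when': 1}
Checking each candidate word (with clipping):
  'familiar' -> in reference (ref count 1, used 1/1) -> match (matches: 1)
  'a' -> in reference (ref count 1, used 1/1) -> match (matches: 2)
  'farmer' -> in reference (ref count 1, used 1/1) -> match (matches: 3)
  'familiar' -> ref count 1 already used up (1/1) -> clipped, no match (matches: 3)
  'a' -> ref count 1 already used up (1/1) -> clipped, no match (matches: 3)
  'teacher' -> not in reference -> no match (matches: 3)
  'garden' -> in reference (ref count 1, used 1/1) -> match (matches: 4)
  'slow' -> in reference (ref count 1, used 1/1) -> match (matches: 5)
  'slow' -> ref count 1 already used up (1/1) -> clipped, no match (matches: 5)
  'slow' -> ref count 1 already used up (1/1) -> clipped, no match (matches: 5)
Clipped matches: 5, Candidate length: 10
Precision = 5/10 = 1/2

1/2


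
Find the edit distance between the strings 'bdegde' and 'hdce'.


Building DP table for s1='bdegde' (len 6) and s2='hdce' (len 4):
       h  d  c  e
    0  1  2  3  4
  b 1  1  2  3  4
  d 2  2  1  2  3
  e 3  3  2  2  2
  g 4  4  3  3  3
  d 5  5  4  4  4
  e 6  6  5  5  4
Edit distance = dp[6][4] = 4

4


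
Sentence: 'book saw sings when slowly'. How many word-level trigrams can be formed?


Word trigrams from [5] words:
  Trigram 1: (book saw sings)
  Trigram 2: (saw sings when)
  Trigram 3: (sings when slowly)
Total word trigrams: 5 - 2 = 3

3


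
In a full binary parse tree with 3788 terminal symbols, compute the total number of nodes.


Leaf nodes (terminals): 3788
Internal nodes = n - 1 = 3788 - 1 = 3787
Total = leaves + internal = 3788 + 3787 = 7575

7575


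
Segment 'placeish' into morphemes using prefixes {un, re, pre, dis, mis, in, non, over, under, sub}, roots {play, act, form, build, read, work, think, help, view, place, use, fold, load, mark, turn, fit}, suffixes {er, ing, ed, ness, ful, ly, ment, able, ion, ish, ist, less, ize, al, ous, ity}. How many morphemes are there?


Segmenting 'placeish' against the inventory:
  'place' -> root (morpheme 1)
  'ish' -> suffix (morpheme 2)
Total morphemes: 2

2


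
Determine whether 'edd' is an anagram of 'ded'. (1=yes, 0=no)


Sort characters of 'edd': 'dde'
Sort characters of 'ded': 'dde'
Sorted forms match -> they ARE anagrams
Result: 1

1


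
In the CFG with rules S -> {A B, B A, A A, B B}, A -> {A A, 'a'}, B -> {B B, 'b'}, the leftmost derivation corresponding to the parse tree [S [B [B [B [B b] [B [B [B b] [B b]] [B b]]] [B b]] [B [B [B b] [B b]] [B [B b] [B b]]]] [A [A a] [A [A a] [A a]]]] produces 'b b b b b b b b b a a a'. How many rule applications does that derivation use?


Every bracketed nonterminal node [X ...] in the tree is produced by exactly one rule application.
Reading the tree off as a leftmost derivation:
  Step 1: S  =>  B A   (applied S -> B A)
  Step 2: B A  =>  B B A   (applied B -> B B)
  Step 3: B B A  =>  B B B A   (applied B -> B B)
  Step 4: B B B A  =>  B B B B A   (applied B -> B B)
  Step 5: B B B B A  =>  b B B B A   (applied B -> b)
  Step 6: b B B B A  =>  b B B B B A   (applied B -> B B)
  Step 7: b B B B B A  =>  b B B B B B A   (applied B -> B B)
  Step 8: b B B B B B A  =>  b b B B B B A   (applied B -> b)
  Step 9: b b B B B B A  =>  b b b B B B A   (applied B -> b)
  Step 10: b b b B B B A  =>  b b b b B B A   (applied B -> b)
  Step 11: b b b b B B A  =>  b b b b b B A   (applied B -> b)
  Step 12: b b b b b B A  =>  b b b b b B B A   (applied B -> B B)
  Step 13: b b b b b B B A  =>  b b b b b B B B A   (applied B -> B B)
  Step 14: b b b b b B B B A  =>  b b b b b b B B A   (applied B -> b)
  Step 15: b b b b b b B B A  =>  b b b b b b b B A   (applied B -> b)
  Step 16: b b b b b b b B A  =>  b b b b b b b B B A   (applied B -> B B)
  Step 17: b b b b b b b B B A  =>  b b b b b b b b B A   (applied B -> b)
  Step 18: b b b b b b b b B A  =>  b b b b b b b b b A   (applied B -> b)
  Step 19: b b b b b b b b b A  =>  b b b b b b b b b A A   (applied A -> A A)
  Step 20: b b b b b b b b b A A  =>  b b b b b b b b b a A   (applied A -> a)
  Step 21: b b b b b b b b b a A  =>  b b b b b b b b b a A A   (applied A -> A A)
  Step 22: b b b b b b b b b a A A  =>  b b b b b b b b b a a A   (applied A -> a)
  Step 23: b b b b b b b b b a a A  =>  b b b b b b b b b a a a   (applied A -> a)
Final yield: b b b b b b b b b a a a
Total rewrite steps: 23

23
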